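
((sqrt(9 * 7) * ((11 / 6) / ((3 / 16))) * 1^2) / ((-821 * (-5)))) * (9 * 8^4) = 1081344 * sqrt(7) / 4105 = 696.95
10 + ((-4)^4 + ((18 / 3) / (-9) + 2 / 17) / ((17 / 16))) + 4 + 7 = 276.48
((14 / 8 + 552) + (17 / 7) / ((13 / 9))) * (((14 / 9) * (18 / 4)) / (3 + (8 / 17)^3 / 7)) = 6953069207 / 5391620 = 1289.61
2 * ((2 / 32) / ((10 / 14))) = 7 / 40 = 0.18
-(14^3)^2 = -7529536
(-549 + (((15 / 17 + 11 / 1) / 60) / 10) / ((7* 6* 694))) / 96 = -81611485099 / 14270860800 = -5.72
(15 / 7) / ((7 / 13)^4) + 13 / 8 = 3645811 / 134456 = 27.12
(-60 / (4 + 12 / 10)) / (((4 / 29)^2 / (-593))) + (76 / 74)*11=1383972047 / 3848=359660.10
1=1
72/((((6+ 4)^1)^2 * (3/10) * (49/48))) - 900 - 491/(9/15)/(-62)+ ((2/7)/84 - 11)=-20402752/22785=-895.45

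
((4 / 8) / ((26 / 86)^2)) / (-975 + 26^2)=-1849 / 101062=-0.02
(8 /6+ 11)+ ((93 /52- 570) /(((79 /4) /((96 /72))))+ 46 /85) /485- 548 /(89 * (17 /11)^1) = 93500052469 /11304266025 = 8.27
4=4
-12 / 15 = -4 / 5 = -0.80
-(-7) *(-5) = -35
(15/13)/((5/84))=252/13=19.38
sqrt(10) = 3.16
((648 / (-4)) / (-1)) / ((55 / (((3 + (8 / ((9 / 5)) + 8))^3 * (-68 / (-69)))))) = 365244184 / 34155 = 10693.73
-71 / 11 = -6.45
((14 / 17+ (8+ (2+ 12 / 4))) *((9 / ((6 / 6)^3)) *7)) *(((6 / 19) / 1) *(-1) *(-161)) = 14301630 / 323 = 44277.49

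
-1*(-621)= 621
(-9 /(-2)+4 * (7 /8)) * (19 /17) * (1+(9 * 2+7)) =3952 /17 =232.47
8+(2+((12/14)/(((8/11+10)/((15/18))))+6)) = 13271/826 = 16.07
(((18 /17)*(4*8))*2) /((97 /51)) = 3456 /97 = 35.63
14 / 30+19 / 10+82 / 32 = 4.93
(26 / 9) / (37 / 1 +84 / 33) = 286 / 3915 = 0.07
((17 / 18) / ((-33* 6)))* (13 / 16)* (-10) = 1105 / 28512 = 0.04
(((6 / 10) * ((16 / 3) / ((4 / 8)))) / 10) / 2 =0.32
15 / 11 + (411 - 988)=-6332 / 11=-575.64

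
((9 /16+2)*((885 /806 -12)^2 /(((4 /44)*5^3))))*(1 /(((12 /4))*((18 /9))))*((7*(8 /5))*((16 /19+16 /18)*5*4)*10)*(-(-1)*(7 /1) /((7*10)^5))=143158457167 /1984536474375000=0.00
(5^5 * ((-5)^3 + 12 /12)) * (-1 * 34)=13175000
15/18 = 5/6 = 0.83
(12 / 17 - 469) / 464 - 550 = -551.01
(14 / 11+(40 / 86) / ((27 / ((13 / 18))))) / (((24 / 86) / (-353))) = -13035937 / 8019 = -1625.63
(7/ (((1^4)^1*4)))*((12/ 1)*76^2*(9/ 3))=363888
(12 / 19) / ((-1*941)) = -12 / 17879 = -0.00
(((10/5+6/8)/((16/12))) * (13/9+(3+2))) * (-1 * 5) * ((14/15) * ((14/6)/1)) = -15631/108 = -144.73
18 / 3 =6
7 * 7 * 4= 196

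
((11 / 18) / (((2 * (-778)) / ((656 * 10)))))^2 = 81360400 / 12257001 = 6.64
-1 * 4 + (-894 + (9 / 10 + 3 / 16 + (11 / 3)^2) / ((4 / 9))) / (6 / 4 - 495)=-356063 / 157920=-2.25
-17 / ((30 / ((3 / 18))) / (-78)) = 221 / 30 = 7.37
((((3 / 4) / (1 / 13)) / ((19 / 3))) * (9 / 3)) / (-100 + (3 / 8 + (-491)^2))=234 / 12209723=0.00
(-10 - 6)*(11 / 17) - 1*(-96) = 1456 / 17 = 85.65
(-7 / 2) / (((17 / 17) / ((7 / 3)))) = -49 / 6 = -8.17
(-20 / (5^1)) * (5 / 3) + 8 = 1.33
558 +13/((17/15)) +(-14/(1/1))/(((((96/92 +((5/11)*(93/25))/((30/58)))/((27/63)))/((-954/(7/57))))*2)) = 19389463809/3245963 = 5973.41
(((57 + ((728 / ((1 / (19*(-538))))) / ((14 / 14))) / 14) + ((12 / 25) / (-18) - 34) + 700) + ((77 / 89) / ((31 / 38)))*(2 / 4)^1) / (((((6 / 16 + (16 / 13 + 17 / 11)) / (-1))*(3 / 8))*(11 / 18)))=735050.19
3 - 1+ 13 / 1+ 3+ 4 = 22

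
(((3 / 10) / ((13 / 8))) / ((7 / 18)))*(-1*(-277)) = 59832 / 455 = 131.50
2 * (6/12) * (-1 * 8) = -8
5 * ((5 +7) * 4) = 240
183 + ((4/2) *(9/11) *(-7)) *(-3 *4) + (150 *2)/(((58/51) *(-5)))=267.70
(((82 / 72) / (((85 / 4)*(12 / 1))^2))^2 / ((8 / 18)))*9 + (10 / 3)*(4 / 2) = 1804053601681 / 270608040000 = 6.67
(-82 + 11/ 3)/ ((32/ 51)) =-3995/ 32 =-124.84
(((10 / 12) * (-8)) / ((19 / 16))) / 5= -64 / 57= -1.12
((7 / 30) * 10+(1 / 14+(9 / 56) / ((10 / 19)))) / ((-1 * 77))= -4553 / 129360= -0.04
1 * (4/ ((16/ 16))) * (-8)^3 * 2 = -4096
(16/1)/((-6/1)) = -2.67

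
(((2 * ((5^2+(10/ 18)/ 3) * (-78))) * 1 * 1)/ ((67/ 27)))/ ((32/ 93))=-308295/ 67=-4601.42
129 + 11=140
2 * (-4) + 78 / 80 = -281 / 40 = -7.02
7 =7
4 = 4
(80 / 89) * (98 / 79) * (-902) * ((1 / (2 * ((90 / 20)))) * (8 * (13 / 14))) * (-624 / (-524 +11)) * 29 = -316875919360 / 10820709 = -29284.21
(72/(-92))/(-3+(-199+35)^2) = -18/618539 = -0.00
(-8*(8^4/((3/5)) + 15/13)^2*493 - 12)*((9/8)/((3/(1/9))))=-69914993412413/9126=-7661077516.15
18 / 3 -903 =-897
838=838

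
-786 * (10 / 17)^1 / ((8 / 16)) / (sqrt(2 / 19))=-7860 * sqrt(38) / 17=-2850.13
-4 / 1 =-4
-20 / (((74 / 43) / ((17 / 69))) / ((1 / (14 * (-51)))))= 0.00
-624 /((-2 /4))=1248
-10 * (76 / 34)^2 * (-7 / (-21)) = -14440 / 867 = -16.66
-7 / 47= -0.15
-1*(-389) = 389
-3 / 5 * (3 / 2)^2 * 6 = -81 / 10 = -8.10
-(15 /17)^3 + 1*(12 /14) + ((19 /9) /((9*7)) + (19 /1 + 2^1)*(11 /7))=92494583 /2785671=33.20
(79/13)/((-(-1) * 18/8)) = 316/117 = 2.70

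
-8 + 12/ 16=-29/ 4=-7.25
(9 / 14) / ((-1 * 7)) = -9 / 98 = -0.09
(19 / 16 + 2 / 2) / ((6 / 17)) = 595 / 96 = 6.20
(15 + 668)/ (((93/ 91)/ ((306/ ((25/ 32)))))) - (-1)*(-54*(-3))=202992942/ 775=261926.38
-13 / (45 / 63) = -91 / 5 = -18.20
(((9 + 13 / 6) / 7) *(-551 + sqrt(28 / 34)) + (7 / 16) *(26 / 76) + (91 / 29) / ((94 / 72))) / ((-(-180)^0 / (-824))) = -1570976612669 / 2175348 + 27604 *sqrt(238) / 357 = -720979.68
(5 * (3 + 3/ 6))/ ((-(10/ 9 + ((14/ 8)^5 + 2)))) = -4608/ 5141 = -0.90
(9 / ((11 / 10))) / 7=90 / 77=1.17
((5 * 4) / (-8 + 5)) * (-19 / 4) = 95 / 3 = 31.67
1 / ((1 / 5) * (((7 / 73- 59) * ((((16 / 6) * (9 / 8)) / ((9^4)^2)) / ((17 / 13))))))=-1592754.35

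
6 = 6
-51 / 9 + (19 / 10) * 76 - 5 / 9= 6218 / 45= 138.18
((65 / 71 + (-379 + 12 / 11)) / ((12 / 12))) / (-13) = 294432 / 10153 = 29.00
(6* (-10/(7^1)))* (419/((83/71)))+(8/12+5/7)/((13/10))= -69588590/22659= -3071.12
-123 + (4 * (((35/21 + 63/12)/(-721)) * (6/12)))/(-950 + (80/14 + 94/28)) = -500666128/4070457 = -123.00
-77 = -77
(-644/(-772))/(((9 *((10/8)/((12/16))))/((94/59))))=15134/170805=0.09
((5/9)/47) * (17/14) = 85/5922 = 0.01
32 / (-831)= -32 / 831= -0.04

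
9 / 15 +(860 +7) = 4338 / 5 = 867.60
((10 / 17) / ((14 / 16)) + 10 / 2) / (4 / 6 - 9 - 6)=-2025 / 5117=-0.40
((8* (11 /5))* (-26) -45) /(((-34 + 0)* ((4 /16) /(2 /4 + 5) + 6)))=2.45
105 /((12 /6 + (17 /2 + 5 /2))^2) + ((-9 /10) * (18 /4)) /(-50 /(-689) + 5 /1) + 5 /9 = 0.38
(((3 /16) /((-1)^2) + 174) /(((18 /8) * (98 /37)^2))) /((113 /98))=1271801 /132888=9.57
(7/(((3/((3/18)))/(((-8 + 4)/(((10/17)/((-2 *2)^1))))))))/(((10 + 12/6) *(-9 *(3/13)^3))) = -261443/32805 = -7.97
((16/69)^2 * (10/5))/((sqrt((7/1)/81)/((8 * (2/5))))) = 8192 * sqrt(7)/18515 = 1.17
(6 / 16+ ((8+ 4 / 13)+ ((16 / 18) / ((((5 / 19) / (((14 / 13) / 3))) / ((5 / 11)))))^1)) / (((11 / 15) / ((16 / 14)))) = 203725 / 14157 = 14.39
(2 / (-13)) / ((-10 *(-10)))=-1 / 650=-0.00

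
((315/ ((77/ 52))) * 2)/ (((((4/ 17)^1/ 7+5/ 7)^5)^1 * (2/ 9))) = 502566080774940/ 61424653939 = 8181.83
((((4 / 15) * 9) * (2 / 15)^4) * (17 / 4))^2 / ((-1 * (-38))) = 36992 / 135263671875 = 0.00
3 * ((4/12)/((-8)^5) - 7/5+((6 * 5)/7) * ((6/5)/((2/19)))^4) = 6226062310549/28672000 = 217147.82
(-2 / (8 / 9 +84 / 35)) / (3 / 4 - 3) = 10 / 37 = 0.27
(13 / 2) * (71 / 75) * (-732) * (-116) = 13062296 / 25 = 522491.84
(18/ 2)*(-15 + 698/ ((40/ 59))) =182619/ 20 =9130.95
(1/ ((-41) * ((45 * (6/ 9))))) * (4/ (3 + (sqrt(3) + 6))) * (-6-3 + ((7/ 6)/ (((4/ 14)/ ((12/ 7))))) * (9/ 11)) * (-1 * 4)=-144/ 29315 + 16 * sqrt(3)/ 29315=-0.00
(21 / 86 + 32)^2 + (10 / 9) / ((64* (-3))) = 1660929019 / 1597536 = 1039.68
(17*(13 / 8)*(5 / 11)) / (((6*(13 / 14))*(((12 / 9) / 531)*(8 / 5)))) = 1579725 / 2816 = 560.98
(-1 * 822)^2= 675684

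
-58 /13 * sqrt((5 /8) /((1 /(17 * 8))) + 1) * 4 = -232 * sqrt(86) /13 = -165.50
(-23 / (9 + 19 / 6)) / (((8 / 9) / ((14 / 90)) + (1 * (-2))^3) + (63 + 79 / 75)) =-36225 / 1183622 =-0.03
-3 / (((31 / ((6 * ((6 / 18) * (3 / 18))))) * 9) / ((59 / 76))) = -59 / 21204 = -0.00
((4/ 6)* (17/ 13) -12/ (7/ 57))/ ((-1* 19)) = 26438/ 5187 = 5.10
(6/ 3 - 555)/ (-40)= 553/ 40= 13.82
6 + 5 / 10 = 13 / 2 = 6.50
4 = 4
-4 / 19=-0.21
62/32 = 31/16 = 1.94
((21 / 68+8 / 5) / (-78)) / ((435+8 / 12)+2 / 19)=-209 / 3721640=-0.00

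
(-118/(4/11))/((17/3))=-1947/34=-57.26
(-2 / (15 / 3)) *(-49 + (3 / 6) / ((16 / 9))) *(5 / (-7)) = -1559 / 112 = -13.92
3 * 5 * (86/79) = 1290/79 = 16.33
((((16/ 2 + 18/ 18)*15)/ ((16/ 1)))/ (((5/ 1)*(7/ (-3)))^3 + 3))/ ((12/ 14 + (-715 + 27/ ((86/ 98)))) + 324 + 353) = 1097145/ 1313946976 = 0.00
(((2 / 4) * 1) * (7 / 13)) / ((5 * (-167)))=-7 / 21710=-0.00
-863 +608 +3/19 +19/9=-43217/171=-252.73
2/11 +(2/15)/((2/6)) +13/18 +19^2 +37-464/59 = 22863989/58410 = 391.44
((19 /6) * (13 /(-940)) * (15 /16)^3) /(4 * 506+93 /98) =-41895 /2350956544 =-0.00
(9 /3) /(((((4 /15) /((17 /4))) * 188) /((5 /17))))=225 /3008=0.07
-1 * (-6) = 6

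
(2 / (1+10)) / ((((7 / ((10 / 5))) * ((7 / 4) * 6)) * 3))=8 / 4851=0.00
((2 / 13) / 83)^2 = 4 / 1164241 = 0.00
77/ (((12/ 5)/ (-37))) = -14245/ 12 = -1187.08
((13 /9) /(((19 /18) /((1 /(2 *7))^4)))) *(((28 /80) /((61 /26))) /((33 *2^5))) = 169 /33583925760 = 0.00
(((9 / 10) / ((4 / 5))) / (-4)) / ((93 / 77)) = -231 / 992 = -0.23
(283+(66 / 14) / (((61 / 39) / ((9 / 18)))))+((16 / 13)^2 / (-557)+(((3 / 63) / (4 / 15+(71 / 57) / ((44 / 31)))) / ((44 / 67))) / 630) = 10337629370526280 / 36335568531717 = 284.50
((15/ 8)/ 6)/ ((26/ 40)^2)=125/ 169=0.74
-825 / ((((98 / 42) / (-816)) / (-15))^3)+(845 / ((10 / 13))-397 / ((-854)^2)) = -607969268891518327397 / 5105212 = -119087957344674.10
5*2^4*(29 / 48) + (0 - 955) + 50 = -2570 / 3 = -856.67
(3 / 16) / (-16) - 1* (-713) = 712.99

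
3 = 3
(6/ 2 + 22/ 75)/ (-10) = -247/ 750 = -0.33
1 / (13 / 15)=15 / 13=1.15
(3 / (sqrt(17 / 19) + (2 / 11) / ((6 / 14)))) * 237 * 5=-31205790 / 14789 + 3871395 * sqrt(323) / 14789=2594.61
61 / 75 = 0.81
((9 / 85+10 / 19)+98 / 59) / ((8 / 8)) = 218509 / 95285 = 2.29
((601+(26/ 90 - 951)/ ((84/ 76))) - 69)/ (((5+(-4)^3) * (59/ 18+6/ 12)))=155059/ 105315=1.47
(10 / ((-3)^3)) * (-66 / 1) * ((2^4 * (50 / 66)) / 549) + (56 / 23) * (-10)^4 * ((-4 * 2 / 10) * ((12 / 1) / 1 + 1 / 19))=-1520717720000 / 6477651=-234763.76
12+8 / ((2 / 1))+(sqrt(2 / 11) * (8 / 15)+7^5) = 16823.23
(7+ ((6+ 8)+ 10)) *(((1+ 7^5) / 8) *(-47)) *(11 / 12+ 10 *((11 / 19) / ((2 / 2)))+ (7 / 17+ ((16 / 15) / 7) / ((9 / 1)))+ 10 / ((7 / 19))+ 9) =-132479814.15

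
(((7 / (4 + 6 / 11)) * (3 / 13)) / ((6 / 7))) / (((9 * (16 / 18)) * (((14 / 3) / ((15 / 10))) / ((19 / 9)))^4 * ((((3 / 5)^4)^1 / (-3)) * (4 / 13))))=-35838275 / 43352064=-0.83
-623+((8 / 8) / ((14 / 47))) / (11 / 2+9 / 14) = -53531 / 86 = -622.45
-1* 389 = -389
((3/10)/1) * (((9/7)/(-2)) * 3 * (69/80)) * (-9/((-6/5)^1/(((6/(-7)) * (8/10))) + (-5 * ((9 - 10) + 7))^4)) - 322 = -2921190260899/9072019600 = -322.00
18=18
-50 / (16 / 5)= -125 / 8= -15.62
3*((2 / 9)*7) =14 / 3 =4.67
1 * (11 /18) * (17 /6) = 187 /108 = 1.73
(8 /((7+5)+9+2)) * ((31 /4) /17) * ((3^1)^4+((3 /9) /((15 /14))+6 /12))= 228253 /17595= 12.97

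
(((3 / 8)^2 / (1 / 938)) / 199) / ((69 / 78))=54873 / 73232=0.75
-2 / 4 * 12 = -6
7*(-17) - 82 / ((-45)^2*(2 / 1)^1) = -119.02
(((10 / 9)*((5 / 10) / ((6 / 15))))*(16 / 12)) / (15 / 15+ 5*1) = 25 / 81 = 0.31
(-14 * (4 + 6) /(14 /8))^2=6400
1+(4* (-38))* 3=-455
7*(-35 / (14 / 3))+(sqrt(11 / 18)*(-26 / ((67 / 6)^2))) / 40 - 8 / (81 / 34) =-9049 / 162 - 39*sqrt(22) / 44890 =-55.86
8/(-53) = -8/53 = -0.15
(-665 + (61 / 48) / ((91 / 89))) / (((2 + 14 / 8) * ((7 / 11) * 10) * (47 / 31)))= -988658231 / 53890200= -18.35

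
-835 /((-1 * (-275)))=-3.04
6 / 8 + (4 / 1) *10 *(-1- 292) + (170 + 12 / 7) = -323331 / 28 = -11547.54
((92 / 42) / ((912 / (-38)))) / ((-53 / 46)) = 529 / 6678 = 0.08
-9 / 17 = -0.53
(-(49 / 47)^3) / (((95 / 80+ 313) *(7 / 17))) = -4571504 / 521918221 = -0.01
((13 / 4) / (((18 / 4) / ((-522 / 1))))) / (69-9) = -377 / 60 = -6.28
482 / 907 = 0.53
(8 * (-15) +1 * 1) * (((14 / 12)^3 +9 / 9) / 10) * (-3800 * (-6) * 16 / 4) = -25277980 / 9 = -2808664.44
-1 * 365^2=-133225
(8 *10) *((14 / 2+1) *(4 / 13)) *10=25600 / 13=1969.23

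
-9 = -9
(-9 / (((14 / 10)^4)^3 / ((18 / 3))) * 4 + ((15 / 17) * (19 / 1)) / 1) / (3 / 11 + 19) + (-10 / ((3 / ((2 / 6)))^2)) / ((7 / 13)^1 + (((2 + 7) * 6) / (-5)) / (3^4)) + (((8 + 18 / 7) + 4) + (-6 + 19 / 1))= 2972768111529972823 / 106402570021437732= 27.94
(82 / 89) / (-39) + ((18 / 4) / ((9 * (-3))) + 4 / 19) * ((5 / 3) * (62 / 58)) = 0.05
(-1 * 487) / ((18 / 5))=-2435 / 18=-135.28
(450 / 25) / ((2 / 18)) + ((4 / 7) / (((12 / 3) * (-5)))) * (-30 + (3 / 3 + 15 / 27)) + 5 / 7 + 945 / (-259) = 1863382 / 11655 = 159.88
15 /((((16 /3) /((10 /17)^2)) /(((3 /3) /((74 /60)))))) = 0.79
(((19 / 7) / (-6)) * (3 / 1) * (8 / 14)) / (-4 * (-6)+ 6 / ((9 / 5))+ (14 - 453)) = 0.00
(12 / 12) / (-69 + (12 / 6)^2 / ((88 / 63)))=-22 / 1455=-0.02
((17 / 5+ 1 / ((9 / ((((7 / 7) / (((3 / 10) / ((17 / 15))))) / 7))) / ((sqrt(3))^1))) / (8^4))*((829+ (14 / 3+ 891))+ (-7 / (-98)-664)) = 757367*sqrt(3) / 48771072+ 757367 / 860160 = 0.91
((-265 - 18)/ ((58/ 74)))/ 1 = -10471/ 29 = -361.07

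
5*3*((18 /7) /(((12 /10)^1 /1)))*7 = 225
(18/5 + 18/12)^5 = 345025251/100000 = 3450.25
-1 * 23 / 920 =-1 / 40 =-0.02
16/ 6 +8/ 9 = 32/ 9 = 3.56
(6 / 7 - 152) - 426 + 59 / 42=-575.74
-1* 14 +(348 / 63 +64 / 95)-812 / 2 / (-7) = 100144 / 1995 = 50.20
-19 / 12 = -1.58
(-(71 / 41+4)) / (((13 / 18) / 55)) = -232650 / 533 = -436.49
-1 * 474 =-474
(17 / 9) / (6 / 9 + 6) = 17 / 60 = 0.28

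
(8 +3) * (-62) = -682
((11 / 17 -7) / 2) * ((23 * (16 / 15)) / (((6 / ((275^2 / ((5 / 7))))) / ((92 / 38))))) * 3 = -3226053600 / 323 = -9987782.04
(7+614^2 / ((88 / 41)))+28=3864979 / 22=175680.86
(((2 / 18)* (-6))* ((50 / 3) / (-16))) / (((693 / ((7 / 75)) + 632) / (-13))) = -325 / 290052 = -0.00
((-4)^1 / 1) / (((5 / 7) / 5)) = -28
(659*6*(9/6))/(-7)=-5931/7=-847.29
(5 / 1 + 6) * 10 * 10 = 1100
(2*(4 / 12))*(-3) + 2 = 0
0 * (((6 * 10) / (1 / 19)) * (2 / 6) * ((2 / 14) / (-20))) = 0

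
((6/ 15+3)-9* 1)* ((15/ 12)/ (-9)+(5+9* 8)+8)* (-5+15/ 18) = 106925/ 54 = 1980.09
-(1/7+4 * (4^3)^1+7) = -1842/7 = -263.14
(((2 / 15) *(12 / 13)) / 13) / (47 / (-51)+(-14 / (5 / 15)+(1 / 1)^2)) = -204 / 903305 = -0.00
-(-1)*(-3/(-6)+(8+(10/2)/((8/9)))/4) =3.91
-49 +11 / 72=-3517 / 72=-48.85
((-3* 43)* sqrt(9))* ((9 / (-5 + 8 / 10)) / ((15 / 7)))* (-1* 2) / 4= -193.50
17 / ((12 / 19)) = 323 / 12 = 26.92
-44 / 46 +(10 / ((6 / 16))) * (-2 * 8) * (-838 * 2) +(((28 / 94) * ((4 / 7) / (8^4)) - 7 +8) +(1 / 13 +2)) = 15435627128705 / 21585408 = 715095.45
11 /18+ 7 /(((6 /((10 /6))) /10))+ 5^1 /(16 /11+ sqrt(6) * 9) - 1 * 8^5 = -3451307449 /105390+ 1089 * sqrt(6) /11710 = -32747.73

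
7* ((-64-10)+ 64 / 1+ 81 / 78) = -1631 / 26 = -62.73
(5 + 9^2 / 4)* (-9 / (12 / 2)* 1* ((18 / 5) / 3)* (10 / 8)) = -909 / 16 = -56.81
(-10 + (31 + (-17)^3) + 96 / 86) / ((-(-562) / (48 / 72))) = -210308 / 36249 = -5.80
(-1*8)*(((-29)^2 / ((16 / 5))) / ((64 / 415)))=-1745075 / 128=-13633.40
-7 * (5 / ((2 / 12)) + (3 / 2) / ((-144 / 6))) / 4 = -3353 / 64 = -52.39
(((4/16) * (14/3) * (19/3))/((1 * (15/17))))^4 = 26133781118641/5314410000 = 4917.53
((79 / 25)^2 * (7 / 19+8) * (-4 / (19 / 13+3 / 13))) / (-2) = 12900147 / 130625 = 98.76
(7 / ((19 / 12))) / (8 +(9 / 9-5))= 21 / 19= 1.11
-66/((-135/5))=2.44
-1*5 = -5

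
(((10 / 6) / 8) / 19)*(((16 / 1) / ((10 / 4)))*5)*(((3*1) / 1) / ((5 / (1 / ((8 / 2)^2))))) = 1 / 76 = 0.01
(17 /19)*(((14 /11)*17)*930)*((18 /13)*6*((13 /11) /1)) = 406380240 /2299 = 176763.91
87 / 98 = 0.89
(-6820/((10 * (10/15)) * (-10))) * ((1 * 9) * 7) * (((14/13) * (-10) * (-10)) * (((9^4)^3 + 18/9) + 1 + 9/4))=2548322167580325675/13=196024782121563513.46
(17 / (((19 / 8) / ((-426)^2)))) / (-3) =-8226912 / 19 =-432995.37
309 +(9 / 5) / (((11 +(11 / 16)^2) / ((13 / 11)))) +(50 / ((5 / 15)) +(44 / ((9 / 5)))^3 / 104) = 305984994203 / 510289065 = 599.63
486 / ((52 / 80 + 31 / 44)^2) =5880600 / 22201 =264.88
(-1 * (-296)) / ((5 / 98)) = 5801.60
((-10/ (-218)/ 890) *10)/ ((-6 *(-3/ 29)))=145/ 174618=0.00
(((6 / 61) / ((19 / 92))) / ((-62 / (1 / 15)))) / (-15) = 92 / 2694675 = 0.00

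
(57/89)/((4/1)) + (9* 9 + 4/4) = 29249/356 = 82.16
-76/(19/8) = -32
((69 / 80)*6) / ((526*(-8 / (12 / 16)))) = -621 / 673280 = -0.00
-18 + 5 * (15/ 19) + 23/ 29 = -7306/ 551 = -13.26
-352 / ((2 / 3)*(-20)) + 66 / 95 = 2574 / 95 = 27.09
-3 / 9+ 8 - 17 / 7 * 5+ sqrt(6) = -94 / 21+ sqrt(6) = -2.03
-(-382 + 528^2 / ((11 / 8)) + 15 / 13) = -202371.15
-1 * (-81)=81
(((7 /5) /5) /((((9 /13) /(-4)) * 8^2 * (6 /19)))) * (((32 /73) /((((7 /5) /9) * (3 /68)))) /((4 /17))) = -71383 /3285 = -21.73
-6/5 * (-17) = 102/5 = 20.40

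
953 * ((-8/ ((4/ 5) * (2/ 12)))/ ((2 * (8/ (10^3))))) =-3573750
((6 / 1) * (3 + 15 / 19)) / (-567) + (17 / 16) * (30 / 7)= 14407 / 3192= 4.51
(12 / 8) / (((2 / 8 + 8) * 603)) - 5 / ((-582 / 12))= 66524 / 643401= 0.10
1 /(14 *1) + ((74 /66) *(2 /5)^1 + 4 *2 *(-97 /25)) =-352507 /11550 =-30.52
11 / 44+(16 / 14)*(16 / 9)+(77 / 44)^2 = 5387 / 1008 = 5.34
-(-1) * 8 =8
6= 6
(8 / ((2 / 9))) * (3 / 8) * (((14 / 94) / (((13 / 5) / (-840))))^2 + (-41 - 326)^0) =23347799667 / 746642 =31270.41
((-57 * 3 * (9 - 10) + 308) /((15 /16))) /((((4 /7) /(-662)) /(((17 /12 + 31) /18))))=-431728927 /405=-1065997.35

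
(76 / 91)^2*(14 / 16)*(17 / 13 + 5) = 59204 / 15379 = 3.85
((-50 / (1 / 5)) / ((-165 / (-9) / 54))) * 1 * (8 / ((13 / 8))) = -518400 / 143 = -3625.17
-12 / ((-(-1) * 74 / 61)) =-366 / 37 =-9.89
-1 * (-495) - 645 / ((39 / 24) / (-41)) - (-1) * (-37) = 217514 / 13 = 16731.85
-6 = -6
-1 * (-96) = 96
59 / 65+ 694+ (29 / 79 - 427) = 1377591 / 5135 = 268.27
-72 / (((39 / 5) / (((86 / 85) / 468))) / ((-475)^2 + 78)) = -38820916 / 8619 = -4504.11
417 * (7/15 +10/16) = 18209/40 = 455.22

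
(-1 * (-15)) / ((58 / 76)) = 570 / 29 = 19.66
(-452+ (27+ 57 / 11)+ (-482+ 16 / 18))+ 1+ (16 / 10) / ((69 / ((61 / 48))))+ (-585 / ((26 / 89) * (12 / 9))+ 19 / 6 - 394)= -254350751 / 91080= -2792.61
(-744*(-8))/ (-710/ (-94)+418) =93248/ 6667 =13.99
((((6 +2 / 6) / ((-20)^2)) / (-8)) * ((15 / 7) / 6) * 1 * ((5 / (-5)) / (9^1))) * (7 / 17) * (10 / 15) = 19 / 881280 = 0.00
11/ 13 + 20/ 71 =1041/ 923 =1.13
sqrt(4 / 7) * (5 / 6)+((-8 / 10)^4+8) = 5 * sqrt(7) / 21+5256 / 625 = 9.04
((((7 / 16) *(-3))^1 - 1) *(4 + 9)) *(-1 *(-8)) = -481 / 2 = -240.50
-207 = -207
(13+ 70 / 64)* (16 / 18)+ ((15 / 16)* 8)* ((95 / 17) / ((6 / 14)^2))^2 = 6955.06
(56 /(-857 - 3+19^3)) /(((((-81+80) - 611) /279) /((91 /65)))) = -434 /72845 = -0.01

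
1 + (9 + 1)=11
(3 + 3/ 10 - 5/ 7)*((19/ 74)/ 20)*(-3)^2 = 30951/ 103600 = 0.30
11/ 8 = 1.38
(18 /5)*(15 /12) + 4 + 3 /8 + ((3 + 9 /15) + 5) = 699 /40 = 17.48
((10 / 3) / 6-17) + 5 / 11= -1583 / 99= -15.99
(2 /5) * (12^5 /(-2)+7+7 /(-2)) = -49765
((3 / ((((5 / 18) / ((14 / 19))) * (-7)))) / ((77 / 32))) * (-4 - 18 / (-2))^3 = -86400 / 1463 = -59.06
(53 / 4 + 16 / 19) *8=2142 / 19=112.74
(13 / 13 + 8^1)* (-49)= -441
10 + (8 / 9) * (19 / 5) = 602 / 45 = 13.38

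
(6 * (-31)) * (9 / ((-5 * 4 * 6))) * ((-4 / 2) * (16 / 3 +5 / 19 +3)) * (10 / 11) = -45570 / 209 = -218.04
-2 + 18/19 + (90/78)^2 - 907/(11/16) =-46588187/35321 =-1318.99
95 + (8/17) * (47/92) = 37239/391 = 95.24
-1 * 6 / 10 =-3 / 5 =-0.60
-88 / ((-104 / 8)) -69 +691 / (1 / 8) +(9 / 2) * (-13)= 5407.27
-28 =-28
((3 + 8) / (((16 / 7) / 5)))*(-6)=-1155 / 8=-144.38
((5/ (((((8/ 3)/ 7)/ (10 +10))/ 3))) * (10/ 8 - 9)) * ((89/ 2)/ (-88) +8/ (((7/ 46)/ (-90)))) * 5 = 203312287125/ 1408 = 144397931.20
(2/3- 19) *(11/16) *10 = -3025/24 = -126.04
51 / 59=0.86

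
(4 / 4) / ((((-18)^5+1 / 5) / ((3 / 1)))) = -15 / 9447839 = -0.00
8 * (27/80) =27/10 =2.70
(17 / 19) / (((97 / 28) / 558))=265608 / 1843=144.12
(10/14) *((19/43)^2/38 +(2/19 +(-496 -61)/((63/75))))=-4891177265/10328514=-473.56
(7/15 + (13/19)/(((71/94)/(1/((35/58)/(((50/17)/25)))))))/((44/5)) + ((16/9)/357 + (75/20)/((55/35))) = 13823407/5609142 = 2.46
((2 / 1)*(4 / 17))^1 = 8 / 17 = 0.47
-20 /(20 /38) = -38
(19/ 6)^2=361/ 36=10.03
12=12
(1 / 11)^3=1 / 1331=0.00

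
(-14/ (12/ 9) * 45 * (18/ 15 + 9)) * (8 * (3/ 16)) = -28917/ 4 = -7229.25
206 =206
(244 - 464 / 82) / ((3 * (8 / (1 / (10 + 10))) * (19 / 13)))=31759 / 93480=0.34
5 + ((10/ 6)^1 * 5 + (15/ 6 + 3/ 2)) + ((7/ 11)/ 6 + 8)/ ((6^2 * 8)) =330007/ 19008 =17.36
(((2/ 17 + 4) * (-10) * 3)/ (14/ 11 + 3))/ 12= -1925/ 799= -2.41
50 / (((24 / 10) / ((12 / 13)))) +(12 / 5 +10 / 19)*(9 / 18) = 25557 / 1235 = 20.69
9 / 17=0.53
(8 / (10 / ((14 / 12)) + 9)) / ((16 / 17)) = 119 / 246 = 0.48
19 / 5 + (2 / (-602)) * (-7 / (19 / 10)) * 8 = 15923 / 4085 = 3.90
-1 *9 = -9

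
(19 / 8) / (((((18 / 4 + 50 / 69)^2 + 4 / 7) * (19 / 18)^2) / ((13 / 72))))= 3899259 / 282344788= 0.01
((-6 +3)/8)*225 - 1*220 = -2435/8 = -304.38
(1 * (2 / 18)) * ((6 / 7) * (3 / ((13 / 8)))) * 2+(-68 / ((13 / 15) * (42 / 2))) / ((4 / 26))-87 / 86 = -24.95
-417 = -417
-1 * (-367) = 367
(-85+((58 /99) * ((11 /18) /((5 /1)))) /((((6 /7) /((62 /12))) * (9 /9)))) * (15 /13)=-1233007 /12636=-97.58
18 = 18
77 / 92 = 0.84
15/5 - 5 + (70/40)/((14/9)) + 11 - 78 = -543/8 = -67.88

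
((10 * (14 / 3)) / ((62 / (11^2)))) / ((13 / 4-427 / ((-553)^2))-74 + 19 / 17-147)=-5032392904 / 11970166617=-0.42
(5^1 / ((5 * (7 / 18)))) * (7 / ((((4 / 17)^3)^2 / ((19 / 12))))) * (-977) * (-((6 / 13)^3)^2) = 1586062.85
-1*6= -6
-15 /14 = -1.07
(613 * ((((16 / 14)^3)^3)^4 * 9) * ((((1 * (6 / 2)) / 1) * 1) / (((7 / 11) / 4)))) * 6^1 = 76390651.99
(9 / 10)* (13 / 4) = 117 / 40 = 2.92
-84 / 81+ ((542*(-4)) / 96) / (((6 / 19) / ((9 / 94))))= -160079 / 20304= -7.88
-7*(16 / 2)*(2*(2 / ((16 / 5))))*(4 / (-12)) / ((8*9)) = 35 / 108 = 0.32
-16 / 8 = -2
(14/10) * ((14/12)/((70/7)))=49/300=0.16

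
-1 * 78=-78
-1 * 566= -566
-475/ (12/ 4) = -475/ 3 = -158.33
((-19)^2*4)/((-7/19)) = -27436/7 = -3919.43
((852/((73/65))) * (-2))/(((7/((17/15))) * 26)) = -4828/511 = -9.45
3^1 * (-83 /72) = -3.46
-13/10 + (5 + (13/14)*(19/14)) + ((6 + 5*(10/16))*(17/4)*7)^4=1395228602496357429/256901120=5430994627.41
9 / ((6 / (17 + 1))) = 27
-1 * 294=-294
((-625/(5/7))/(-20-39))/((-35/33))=-825/59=-13.98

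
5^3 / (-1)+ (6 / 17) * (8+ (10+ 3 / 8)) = -8059 / 68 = -118.51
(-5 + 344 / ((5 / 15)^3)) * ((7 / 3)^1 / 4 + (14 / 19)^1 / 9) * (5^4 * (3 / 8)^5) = 71276034375 / 2490368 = 28620.68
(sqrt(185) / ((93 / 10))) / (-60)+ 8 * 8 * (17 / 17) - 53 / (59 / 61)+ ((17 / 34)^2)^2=8747 / 944 - sqrt(185) / 558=9.24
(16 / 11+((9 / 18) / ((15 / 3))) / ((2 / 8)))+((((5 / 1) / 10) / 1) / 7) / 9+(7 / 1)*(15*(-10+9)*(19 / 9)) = -1523243 / 6930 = -219.80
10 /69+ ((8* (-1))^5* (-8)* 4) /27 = 24117338 /621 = 38836.29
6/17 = 0.35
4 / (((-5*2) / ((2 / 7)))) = -4 / 35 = -0.11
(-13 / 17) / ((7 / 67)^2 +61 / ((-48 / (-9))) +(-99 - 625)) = 933712 / 870031185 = 0.00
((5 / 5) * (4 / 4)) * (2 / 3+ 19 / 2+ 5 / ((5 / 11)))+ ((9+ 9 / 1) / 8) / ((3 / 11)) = 353 / 12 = 29.42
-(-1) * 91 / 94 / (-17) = -91 / 1598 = -0.06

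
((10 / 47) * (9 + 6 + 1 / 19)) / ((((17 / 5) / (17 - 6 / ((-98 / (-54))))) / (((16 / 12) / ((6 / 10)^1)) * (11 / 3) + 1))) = 124738900 / 1057077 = 118.00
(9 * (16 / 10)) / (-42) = -12 / 35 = -0.34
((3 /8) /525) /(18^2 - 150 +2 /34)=17 /4142600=0.00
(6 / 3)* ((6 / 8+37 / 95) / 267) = 433 / 50730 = 0.01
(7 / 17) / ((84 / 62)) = 31 / 102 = 0.30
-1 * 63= -63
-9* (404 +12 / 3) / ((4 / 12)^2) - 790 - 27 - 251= -34116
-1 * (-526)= 526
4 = 4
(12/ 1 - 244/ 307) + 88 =30456/ 307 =99.21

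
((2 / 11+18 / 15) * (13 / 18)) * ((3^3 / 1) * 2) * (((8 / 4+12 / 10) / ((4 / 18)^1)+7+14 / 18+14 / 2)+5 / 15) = 1312064 / 825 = 1590.38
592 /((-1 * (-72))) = 74 /9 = 8.22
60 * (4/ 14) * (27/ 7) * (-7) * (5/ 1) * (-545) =8829000/ 7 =1261285.71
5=5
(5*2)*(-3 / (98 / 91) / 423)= -65 / 987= -0.07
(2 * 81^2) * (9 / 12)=19683 / 2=9841.50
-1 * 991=-991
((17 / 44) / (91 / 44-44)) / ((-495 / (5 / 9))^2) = -0.00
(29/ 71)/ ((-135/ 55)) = -319/ 1917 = -0.17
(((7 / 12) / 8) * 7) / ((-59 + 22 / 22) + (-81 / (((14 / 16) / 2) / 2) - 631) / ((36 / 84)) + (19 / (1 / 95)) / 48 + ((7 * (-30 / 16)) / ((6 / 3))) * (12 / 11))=-539 / 2496266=-0.00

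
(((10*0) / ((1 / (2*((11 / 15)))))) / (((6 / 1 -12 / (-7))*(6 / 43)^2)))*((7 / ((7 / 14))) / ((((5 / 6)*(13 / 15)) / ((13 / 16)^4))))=0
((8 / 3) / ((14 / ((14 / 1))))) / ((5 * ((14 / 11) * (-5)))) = -44 / 525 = -0.08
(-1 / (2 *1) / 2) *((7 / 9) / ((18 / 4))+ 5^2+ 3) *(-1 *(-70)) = -39935 / 81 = -493.02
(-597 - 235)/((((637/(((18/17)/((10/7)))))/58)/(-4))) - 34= 113402/595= 190.59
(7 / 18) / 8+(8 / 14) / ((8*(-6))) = 0.04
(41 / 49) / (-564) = -41 / 27636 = -0.00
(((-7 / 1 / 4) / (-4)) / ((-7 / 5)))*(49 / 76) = -245 / 1216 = -0.20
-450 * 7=-3150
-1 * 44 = -44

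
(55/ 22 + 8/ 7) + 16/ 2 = 163/ 14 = 11.64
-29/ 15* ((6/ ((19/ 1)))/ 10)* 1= -29/ 475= -0.06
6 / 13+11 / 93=701 / 1209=0.58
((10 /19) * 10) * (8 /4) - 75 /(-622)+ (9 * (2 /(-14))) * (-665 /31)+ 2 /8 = 28193109 /732716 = 38.48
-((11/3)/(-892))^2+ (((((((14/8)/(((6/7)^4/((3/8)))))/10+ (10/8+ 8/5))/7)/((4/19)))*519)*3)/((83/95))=3827411909500345/1065094926336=3593.49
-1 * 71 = -71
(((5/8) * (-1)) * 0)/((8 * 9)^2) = 0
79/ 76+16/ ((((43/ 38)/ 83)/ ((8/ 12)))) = 7680719/ 9804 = 783.43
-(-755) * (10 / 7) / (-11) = -7550 / 77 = -98.05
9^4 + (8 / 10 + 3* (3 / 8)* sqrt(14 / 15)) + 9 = 3* sqrt(210) / 40 + 32854 / 5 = 6571.89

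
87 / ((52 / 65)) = 435 / 4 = 108.75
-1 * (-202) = 202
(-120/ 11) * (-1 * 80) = 9600/ 11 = 872.73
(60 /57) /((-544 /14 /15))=-0.41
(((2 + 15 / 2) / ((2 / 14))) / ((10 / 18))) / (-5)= -1197 / 50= -23.94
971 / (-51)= -971 / 51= -19.04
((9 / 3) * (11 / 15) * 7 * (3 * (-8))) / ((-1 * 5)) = 1848 / 25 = 73.92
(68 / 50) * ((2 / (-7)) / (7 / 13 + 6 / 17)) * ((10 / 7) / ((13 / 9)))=-20808 / 48265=-0.43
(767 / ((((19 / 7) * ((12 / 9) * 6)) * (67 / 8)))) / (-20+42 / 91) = -69797 / 323342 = -0.22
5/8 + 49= 397/8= 49.62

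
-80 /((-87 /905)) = 832.18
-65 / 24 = -2.71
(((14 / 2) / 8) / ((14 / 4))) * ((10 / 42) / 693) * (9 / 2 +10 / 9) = 505 / 1047816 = 0.00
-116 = -116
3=3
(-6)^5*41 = -318816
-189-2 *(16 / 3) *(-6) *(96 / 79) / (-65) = -976659 / 5135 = -190.20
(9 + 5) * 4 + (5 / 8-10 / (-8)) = 463 / 8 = 57.88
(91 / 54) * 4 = 182 / 27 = 6.74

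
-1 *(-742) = 742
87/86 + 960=82647/86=961.01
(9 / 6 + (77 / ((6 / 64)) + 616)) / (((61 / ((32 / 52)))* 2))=17266 / 2379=7.26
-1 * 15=-15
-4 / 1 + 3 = -1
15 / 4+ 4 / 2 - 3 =11 / 4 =2.75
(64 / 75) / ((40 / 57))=152 / 125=1.22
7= 7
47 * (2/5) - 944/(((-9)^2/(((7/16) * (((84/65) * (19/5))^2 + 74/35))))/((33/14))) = -296.45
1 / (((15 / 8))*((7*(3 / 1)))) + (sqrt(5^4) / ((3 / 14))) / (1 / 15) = 551258 / 315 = 1750.03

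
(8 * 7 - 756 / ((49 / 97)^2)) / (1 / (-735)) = 14954460 / 7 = 2136351.43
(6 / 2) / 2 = 3 / 2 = 1.50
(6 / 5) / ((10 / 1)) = 3 / 25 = 0.12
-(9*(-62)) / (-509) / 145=-558 / 73805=-0.01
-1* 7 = -7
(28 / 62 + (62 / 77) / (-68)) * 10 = 178455 / 40579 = 4.40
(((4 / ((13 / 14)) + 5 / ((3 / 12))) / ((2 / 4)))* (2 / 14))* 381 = 240792 / 91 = 2646.07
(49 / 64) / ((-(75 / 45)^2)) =-441 / 1600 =-0.28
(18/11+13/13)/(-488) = -29/5368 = -0.01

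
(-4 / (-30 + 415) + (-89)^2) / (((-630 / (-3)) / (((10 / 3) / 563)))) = 0.22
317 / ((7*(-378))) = -0.12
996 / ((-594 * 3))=-166 / 297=-0.56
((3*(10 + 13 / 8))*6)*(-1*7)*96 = -140616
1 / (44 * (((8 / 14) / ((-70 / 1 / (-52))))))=245 / 4576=0.05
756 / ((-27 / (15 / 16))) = -105 / 4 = -26.25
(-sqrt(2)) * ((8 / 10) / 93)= -4 * sqrt(2) / 465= -0.01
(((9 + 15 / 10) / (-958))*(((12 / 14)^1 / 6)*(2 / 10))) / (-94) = 3 / 900520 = 0.00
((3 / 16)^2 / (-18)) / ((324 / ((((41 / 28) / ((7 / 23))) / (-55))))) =943 / 1788272640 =0.00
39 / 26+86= 175 / 2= 87.50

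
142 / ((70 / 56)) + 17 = 653 / 5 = 130.60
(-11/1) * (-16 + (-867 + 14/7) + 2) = 9669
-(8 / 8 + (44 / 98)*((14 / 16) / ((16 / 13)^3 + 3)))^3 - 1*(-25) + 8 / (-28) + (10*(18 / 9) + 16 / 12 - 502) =-36752172921797837081 / 80382734641368768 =-457.21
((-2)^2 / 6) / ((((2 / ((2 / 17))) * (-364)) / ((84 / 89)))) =-0.00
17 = 17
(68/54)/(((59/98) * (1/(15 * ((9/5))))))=3332/59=56.47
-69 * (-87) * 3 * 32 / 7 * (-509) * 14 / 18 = -32592288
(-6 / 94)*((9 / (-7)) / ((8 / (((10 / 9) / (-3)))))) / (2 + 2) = -5 / 5264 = -0.00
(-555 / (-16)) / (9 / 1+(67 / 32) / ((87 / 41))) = 96570 / 27803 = 3.47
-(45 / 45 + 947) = -948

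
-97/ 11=-8.82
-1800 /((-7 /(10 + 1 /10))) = 18180 /7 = 2597.14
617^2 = 380689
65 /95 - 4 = -63 /19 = -3.32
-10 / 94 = -5 / 47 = -0.11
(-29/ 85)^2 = 841/ 7225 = 0.12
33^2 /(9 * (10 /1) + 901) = 1.10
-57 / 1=-57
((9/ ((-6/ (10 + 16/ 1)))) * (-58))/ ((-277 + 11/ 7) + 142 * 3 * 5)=7917/ 6491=1.22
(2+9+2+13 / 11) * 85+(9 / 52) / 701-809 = 158967271 / 400972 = 396.45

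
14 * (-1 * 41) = -574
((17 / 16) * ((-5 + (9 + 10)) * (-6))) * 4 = -357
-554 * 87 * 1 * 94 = -4530612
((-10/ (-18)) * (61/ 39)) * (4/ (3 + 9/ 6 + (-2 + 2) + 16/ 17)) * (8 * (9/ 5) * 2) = 132736/ 7215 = 18.40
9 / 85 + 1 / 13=202 / 1105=0.18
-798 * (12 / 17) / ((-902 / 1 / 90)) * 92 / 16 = 2477790 / 7667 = 323.18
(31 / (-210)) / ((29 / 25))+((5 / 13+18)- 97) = -1246811 / 15834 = -78.74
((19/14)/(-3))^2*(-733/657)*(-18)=264613/64386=4.11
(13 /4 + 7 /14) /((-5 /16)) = -12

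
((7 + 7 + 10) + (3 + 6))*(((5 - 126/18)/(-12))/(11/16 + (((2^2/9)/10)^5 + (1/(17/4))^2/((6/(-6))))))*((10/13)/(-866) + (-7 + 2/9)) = -179068242211650000/3036146700983747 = -58.98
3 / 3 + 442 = 443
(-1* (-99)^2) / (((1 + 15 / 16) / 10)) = -1568160 / 31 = -50585.81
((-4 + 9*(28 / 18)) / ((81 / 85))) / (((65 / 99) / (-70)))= -130900 / 117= -1118.80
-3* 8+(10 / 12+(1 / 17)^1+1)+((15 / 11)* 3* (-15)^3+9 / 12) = -31030427 / 2244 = -13828.18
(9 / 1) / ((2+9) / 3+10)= 27 / 41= 0.66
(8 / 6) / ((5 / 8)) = 32 / 15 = 2.13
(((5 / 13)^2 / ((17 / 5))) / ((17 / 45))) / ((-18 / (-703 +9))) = 216875 / 48841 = 4.44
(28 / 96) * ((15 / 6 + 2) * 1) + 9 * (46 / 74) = 4089 / 592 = 6.91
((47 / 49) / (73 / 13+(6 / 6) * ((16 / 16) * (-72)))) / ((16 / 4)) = -611 / 169148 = -0.00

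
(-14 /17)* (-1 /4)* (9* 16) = 504 /17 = 29.65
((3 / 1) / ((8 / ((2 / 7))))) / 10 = 0.01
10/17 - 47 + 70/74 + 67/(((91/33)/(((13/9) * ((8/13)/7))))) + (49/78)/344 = -35046719243/826989072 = -42.38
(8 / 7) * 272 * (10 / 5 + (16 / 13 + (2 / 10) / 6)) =1385024 / 1365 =1014.67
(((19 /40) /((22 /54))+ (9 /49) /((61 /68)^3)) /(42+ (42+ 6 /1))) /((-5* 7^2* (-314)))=772308013 /3764731379948000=0.00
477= 477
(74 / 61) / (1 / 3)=3.64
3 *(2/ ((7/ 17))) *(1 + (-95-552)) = -65892/ 7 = -9413.14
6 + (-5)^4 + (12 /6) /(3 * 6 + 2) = 6311 /10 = 631.10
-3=-3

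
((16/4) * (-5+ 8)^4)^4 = 11019960576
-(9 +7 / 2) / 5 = -5 / 2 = -2.50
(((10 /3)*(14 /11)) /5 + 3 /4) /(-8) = -211 /1056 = -0.20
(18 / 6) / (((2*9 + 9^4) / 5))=5 / 2193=0.00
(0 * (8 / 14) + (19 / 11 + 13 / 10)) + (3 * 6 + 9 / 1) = 3303 / 110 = 30.03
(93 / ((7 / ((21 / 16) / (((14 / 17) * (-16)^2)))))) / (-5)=-4743 / 286720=-0.02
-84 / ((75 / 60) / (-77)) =25872 / 5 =5174.40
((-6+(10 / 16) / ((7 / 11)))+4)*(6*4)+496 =3301 / 7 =471.57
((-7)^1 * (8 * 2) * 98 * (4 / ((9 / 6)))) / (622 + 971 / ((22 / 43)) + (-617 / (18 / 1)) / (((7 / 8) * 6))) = -121701888 / 10450445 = -11.65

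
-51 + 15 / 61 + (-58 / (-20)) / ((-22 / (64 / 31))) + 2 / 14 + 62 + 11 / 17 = 145594264 / 12376595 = 11.76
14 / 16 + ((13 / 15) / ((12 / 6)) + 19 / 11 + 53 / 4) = 16.29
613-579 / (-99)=20422 / 33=618.85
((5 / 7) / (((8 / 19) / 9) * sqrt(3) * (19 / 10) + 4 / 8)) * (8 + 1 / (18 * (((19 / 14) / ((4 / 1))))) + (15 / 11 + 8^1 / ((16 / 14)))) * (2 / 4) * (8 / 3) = 31088000 / 893893 - 49740800 * sqrt(3) / 8045037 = 24.07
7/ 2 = 3.50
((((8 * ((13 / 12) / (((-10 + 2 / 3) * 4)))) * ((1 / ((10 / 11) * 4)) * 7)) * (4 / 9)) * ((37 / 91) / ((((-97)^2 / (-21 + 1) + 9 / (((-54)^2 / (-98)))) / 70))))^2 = 2772225 / 19226040964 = 0.00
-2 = -2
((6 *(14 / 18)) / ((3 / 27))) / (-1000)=-21 / 500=-0.04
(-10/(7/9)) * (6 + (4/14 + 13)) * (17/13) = -324.25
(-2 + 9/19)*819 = -23751/19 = -1250.05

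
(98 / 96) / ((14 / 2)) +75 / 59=1.42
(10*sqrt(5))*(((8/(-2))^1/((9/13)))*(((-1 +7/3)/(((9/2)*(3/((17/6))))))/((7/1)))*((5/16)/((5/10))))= -22100*sqrt(5)/15309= -3.23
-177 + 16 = -161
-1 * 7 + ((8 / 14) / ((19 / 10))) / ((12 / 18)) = -871 / 133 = -6.55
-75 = -75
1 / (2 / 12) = 6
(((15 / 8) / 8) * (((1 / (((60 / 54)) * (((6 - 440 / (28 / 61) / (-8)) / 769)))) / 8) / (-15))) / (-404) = 48447 / 1821813760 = 0.00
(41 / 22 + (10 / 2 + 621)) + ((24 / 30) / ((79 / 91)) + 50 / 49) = 268177507 / 425810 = 629.81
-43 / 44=-0.98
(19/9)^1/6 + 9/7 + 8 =3643/378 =9.64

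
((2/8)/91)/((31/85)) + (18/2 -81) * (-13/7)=1508917/11284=133.72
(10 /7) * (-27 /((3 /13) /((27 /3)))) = -10530 /7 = -1504.29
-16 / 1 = -16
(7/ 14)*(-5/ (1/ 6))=-15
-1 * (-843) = 843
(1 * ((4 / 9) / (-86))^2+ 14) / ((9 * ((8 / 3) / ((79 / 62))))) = 0.74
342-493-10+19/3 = -464/3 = -154.67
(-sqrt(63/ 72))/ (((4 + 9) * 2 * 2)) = -0.02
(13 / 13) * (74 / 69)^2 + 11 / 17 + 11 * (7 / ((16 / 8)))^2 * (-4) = -43479580 / 80937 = -537.20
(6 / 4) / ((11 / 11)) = 3 / 2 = 1.50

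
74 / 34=37 / 17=2.18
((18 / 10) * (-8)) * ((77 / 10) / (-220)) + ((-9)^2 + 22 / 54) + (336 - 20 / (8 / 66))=853576 / 3375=252.91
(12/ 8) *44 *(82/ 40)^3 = 2274393/ 4000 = 568.60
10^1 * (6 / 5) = 12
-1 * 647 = -647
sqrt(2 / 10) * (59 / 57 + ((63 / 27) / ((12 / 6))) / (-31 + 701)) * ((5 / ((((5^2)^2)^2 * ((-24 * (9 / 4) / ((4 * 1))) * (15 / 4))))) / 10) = -79193 * sqrt(5) / 15104443359375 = -0.00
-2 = -2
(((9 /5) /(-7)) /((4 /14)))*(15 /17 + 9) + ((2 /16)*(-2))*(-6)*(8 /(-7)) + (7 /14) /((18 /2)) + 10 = -5921 /10710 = -0.55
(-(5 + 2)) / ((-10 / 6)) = 21 / 5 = 4.20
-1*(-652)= 652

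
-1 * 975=-975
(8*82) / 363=656 / 363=1.81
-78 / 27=-26 / 9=-2.89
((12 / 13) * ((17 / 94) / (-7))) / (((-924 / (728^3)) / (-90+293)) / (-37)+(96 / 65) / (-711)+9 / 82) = -5636309786714880 / 25448626230959623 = -0.22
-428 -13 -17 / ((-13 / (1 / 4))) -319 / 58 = -23201 / 52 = -446.17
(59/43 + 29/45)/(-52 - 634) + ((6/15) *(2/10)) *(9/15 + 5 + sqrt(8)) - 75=-1237062154/16592625 + 4 *sqrt(2)/25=-74.33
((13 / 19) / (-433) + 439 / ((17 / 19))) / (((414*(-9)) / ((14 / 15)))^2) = 3362438114 / 109219113353475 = 0.00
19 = 19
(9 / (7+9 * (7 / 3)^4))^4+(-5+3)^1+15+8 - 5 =589770204960577 / 36860635119616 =16.00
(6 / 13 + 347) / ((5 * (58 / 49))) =221333 / 3770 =58.71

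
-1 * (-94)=94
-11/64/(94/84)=-231/1504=-0.15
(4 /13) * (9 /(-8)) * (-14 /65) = 63 /845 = 0.07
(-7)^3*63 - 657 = -22266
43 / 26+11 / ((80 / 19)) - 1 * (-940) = 982037 / 1040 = 944.27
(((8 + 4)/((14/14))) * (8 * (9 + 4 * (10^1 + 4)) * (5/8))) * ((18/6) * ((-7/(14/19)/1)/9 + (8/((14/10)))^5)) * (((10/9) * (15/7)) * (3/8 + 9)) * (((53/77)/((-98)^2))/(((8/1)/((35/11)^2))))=144289.95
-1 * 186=-186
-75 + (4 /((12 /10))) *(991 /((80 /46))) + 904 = 32741 /12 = 2728.42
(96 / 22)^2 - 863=-102119 / 121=-843.96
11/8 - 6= -37/8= -4.62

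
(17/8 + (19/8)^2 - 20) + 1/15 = -12.17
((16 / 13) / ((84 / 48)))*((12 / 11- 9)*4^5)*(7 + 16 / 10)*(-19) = 4658233344 / 5005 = 930715.95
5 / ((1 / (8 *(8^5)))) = 1310720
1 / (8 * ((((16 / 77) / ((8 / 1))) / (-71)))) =-5467 / 16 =-341.69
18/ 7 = 2.57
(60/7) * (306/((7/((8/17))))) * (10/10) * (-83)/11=-717120/539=-1330.46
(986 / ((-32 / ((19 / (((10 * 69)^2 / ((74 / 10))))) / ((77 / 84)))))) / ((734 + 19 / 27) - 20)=-3119211 / 224578486000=-0.00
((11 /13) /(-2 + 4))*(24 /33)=4 /13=0.31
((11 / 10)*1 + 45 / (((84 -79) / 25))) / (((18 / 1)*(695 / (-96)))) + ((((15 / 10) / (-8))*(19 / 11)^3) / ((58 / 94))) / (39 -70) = -336214425577 / 199587709200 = -1.68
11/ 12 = 0.92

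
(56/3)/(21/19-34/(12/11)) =-2128/3427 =-0.62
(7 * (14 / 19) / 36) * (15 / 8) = 245 / 912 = 0.27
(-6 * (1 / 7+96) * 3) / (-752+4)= 2.31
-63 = -63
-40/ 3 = -13.33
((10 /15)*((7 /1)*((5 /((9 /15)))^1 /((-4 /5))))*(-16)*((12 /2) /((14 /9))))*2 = 6000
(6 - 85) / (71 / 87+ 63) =-1.24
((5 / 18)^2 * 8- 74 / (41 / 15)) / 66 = -0.40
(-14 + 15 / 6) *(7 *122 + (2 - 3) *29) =-18975 / 2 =-9487.50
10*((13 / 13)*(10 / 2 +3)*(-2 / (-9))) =160 / 9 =17.78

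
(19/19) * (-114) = -114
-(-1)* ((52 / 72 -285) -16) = -5405 / 18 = -300.28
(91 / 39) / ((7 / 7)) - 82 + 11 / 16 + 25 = -2591 / 48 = -53.98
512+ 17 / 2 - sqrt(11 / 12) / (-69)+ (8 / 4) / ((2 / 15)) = sqrt(33) / 414+ 1071 / 2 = 535.51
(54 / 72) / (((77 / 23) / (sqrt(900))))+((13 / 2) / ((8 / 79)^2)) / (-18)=-5054921 / 177408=-28.49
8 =8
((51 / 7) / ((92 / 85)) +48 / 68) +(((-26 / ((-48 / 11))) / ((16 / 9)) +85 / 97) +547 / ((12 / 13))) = 61601783927 / 101947776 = 604.25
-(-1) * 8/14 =4/7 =0.57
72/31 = 2.32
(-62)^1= -62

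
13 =13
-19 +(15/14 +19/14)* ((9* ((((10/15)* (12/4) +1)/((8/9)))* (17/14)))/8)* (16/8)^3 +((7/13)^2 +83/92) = 218704457/3047408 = 71.77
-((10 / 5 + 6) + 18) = -26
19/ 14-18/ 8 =-25/ 28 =-0.89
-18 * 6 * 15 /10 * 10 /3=-540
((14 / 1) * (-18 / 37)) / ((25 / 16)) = -4032 / 925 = -4.36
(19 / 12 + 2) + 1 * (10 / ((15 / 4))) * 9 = 331 / 12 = 27.58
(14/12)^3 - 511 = -509.41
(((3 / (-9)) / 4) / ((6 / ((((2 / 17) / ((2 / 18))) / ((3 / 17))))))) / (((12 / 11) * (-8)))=11 / 1152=0.01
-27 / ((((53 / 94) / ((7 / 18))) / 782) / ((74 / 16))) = -14278929 / 212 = -67353.44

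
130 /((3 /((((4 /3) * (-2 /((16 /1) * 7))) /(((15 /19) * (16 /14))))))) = -247 /216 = -1.14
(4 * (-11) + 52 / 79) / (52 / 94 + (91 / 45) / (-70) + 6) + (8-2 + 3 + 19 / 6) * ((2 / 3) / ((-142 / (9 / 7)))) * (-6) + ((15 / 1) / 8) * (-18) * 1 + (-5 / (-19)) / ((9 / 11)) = -146864689542079 / 3705817681188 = -39.63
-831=-831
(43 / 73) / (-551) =-43 / 40223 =-0.00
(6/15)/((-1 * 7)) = -2/35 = -0.06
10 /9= 1.11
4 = 4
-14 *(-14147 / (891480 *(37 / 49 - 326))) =-0.00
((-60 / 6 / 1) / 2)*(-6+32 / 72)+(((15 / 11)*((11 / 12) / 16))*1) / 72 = 128005 / 4608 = 27.78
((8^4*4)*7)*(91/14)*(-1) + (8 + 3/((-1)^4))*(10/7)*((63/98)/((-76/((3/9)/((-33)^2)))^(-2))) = 30516177517552/49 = 622779133011.27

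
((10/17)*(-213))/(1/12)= -25560/17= -1503.53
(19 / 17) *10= 190 / 17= 11.18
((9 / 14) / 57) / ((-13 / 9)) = -0.01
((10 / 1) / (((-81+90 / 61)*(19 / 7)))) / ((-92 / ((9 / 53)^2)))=2745 / 189040082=0.00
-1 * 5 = -5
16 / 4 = 4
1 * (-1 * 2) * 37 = -74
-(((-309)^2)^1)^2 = -9116621361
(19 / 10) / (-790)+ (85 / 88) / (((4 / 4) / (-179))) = -30050043 / 173800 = -172.90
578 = 578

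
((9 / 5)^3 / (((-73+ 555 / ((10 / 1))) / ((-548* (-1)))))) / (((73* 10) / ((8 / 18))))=-177552 / 1596875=-0.11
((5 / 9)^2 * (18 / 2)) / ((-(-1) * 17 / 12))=100 / 51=1.96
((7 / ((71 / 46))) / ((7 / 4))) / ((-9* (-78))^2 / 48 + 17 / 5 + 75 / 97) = 356960 / 1414716961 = 0.00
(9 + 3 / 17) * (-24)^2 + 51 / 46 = 4134243 / 782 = 5286.76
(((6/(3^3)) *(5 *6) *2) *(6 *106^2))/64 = 14045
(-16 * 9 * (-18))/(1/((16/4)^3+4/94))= 7801920/47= 165998.30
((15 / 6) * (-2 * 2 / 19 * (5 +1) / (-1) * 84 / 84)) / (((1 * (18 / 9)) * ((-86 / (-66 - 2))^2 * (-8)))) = -0.12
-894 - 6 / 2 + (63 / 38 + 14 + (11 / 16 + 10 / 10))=-267415 / 304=-879.65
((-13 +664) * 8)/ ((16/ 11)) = 7161/ 2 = 3580.50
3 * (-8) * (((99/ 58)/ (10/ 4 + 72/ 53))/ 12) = -10494/ 11861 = -0.88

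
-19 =-19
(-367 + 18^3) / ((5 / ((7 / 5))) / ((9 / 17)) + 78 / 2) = 344295 / 2882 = 119.46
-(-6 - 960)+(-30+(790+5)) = 1731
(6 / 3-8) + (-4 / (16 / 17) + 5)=-21 / 4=-5.25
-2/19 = -0.11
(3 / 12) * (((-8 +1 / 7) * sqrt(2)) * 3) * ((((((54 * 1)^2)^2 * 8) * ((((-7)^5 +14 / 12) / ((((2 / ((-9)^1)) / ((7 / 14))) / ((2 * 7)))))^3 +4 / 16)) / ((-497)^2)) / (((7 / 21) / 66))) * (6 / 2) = -202251346955210635348231.70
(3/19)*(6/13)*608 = 576/13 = 44.31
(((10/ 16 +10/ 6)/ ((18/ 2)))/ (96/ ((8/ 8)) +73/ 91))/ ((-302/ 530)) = -1326325/ 287314344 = -0.00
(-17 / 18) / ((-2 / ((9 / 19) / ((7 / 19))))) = 17 / 28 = 0.61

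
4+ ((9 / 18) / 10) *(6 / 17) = 683 / 170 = 4.02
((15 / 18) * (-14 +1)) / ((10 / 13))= -14.08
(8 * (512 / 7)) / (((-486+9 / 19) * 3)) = -77824 / 193725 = -0.40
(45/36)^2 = 25/16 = 1.56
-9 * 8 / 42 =-1.71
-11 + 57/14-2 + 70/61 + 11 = 2749/854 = 3.22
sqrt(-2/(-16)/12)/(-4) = -sqrt(6)/96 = -0.03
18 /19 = 0.95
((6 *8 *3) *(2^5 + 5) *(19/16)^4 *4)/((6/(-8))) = -14465631/256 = -56506.37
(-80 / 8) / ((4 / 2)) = -5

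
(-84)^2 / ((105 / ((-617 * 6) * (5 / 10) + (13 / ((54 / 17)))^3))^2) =78776773268032009 / 38742048900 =2033366.21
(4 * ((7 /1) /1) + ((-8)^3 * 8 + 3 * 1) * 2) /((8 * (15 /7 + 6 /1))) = -28553 /228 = -125.23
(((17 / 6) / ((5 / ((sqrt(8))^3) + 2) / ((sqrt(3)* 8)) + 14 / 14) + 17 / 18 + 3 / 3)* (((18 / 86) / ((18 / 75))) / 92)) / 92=25* (175* sqrt(6) + 2240* sqrt(3) + 66048) / (4367424* (5* sqrt(6) + 64* sqrt(3) + 768))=0.00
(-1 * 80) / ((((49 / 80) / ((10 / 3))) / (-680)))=43520000 / 147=296054.42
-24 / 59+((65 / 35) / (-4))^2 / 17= -309901 / 786352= -0.39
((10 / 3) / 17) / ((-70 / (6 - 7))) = 1 / 357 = 0.00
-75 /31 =-2.42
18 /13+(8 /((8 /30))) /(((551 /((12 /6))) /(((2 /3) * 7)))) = 13558 /7163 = 1.89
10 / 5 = 2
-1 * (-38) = 38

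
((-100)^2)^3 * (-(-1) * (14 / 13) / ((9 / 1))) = 14000000000000 / 117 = 119658119658.12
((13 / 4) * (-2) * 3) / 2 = -39 / 4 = -9.75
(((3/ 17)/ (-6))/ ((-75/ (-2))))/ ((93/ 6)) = -2/ 39525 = -0.00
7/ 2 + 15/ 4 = 29/ 4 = 7.25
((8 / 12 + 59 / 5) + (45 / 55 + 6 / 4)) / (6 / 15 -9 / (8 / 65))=-19516 / 95997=-0.20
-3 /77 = -0.04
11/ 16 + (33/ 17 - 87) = -22949/ 272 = -84.37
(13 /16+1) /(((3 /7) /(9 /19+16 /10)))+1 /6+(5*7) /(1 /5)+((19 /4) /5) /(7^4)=2013845483 /10948560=183.94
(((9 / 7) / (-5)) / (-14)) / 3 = 3 / 490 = 0.01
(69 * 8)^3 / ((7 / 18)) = 3027538944 / 7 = 432505563.43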